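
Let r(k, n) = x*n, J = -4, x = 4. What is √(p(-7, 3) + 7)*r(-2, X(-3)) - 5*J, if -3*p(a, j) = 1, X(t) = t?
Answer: 20 - 8*√15 ≈ -10.984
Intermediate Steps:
p(a, j) = -⅓ (p(a, j) = -⅓*1 = -⅓)
r(k, n) = 4*n
√(p(-7, 3) + 7)*r(-2, X(-3)) - 5*J = √(-⅓ + 7)*(4*(-3)) - 5*(-4) = √(20/3)*(-12) + 20 = (2*√15/3)*(-12) + 20 = -8*√15 + 20 = 20 - 8*√15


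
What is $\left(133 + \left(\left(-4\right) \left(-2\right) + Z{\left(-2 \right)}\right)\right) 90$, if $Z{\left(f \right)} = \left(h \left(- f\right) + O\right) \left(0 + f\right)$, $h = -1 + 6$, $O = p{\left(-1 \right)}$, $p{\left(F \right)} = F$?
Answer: $11070$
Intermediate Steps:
$O = -1$
$h = 5$
$Z{\left(f \right)} = f \left(-1 - 5 f\right)$ ($Z{\left(f \right)} = \left(5 \left(- f\right) - 1\right) \left(0 + f\right) = \left(- 5 f - 1\right) f = \left(-1 - 5 f\right) f = f \left(-1 - 5 f\right)$)
$\left(133 + \left(\left(-4\right) \left(-2\right) + Z{\left(-2 \right)}\right)\right) 90 = \left(133 - \left(-8 - 2 \left(1 + 5 \left(-2\right)\right)\right)\right) 90 = \left(133 + \left(8 - - 2 \left(1 - 10\right)\right)\right) 90 = \left(133 + \left(8 - \left(-2\right) \left(-9\right)\right)\right) 90 = \left(133 + \left(8 - 18\right)\right) 90 = \left(133 - 10\right) 90 = 123 \cdot 90 = 11070$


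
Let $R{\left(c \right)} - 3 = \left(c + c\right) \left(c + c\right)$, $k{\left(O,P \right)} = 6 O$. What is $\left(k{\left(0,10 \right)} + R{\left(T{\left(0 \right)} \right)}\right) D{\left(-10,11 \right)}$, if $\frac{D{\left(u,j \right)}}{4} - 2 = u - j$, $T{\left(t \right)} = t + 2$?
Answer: $-1444$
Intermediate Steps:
$T{\left(t \right)} = 2 + t$
$D{\left(u,j \right)} = 8 - 4 j + 4 u$ ($D{\left(u,j \right)} = 8 + 4 \left(u - j\right) = 8 - \left(- 4 u + 4 j\right) = 8 - 4 j + 4 u$)
$R{\left(c \right)} = 3 + 4 c^{2}$ ($R{\left(c \right)} = 3 + \left(c + c\right) \left(c + c\right) = 3 + 2 c 2 c = 3 + 4 c^{2}$)
$\left(k{\left(0,10 \right)} + R{\left(T{\left(0 \right)} \right)}\right) D{\left(-10,11 \right)} = \left(6 \cdot 0 + \left(3 + 4 \left(2 + 0\right)^{2}\right)\right) \left(8 - 44 + 4 \left(-10\right)\right) = \left(0 + \left(3 + 4 \cdot 2^{2}\right)\right) \left(8 - 44 - 40\right) = \left(0 + \left(3 + 4 \cdot 4\right)\right) \left(-76\right) = \left(0 + \left(3 + 16\right)\right) \left(-76\right) = \left(0 + 19\right) \left(-76\right) = 19 \left(-76\right) = -1444$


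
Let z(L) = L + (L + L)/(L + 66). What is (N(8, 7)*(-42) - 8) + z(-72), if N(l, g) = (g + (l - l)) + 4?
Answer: -518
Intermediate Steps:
N(l, g) = 4 + g (N(l, g) = (g + 0) + 4 = g + 4 = 4 + g)
z(L) = L + 2*L/(66 + L) (z(L) = L + (2*L)/(66 + L) = L + 2*L/(66 + L))
(N(8, 7)*(-42) - 8) + z(-72) = ((4 + 7)*(-42) - 8) - 72*(68 - 72)/(66 - 72) = (11*(-42) - 8) - 72*(-4)/(-6) = (-462 - 8) - 72*(-1/6)*(-4) = -470 - 48 = -518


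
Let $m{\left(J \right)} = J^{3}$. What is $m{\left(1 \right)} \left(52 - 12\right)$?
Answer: $40$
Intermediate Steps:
$m{\left(1 \right)} \left(52 - 12\right) = 1^{3} \left(52 - 12\right) = 1 \cdot 40 = 40$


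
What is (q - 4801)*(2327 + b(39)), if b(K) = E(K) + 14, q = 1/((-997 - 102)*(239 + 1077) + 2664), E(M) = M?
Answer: -824767534899/72181 ≈ -1.1426e+7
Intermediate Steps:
q = -1/1443620 (q = 1/(-1099*1316 + 2664) = 1/(-1446284 + 2664) = 1/(-1443620) = -1/1443620 ≈ -6.9270e-7)
b(K) = 14 + K (b(K) = K + 14 = 14 + K)
(q - 4801)*(2327 + b(39)) = (-1/1443620 - 4801)*(2327 + (14 + 39)) = -6930819621*(2327 + 53)/1443620 = -6930819621/1443620*2380 = -824767534899/72181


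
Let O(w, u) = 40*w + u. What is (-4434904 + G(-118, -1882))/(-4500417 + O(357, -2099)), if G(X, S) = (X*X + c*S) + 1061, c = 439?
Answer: 5246117/4488236 ≈ 1.1689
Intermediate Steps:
G(X, S) = 1061 + X² + 439*S (G(X, S) = (X*X + 439*S) + 1061 = (X² + 439*S) + 1061 = 1061 + X² + 439*S)
O(w, u) = u + 40*w
(-4434904 + G(-118, -1882))/(-4500417 + O(357, -2099)) = (-4434904 + (1061 + (-118)² + 439*(-1882)))/(-4500417 + (-2099 + 40*357)) = (-4434904 + (1061 + 13924 - 826198))/(-4500417 + (-2099 + 14280)) = (-4434904 - 811213)/(-4500417 + 12181) = -5246117/(-4488236) = -5246117*(-1/4488236) = 5246117/4488236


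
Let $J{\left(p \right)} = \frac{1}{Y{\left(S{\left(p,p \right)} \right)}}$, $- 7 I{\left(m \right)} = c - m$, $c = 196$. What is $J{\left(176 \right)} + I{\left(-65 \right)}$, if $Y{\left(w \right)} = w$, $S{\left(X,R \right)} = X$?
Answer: $- \frac{45929}{1232} \approx -37.28$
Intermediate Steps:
$I{\left(m \right)} = -28 + \frac{m}{7}$ ($I{\left(m \right)} = - \frac{196 - m}{7} = -28 + \frac{m}{7}$)
$J{\left(p \right)} = \frac{1}{p}$
$J{\left(176 \right)} + I{\left(-65 \right)} = \frac{1}{176} + \left(-28 + \frac{1}{7} \left(-65\right)\right) = \frac{1}{176} - \frac{261}{7} = - \frac{45929}{1232}$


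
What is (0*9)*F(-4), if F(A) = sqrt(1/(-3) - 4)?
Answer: 0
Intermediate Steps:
F(A) = I*sqrt(39)/3 (F(A) = sqrt(1*(-1/3) - 4) = sqrt(-1/3 - 4) = sqrt(-13/3) = I*sqrt(39)/3)
(0*9)*F(-4) = (0*9)*(I*sqrt(39)/3) = 0*(I*sqrt(39)/3) = 0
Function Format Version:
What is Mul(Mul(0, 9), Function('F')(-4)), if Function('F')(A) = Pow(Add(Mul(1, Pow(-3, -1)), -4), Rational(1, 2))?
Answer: 0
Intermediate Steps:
Function('F')(A) = Mul(Rational(1, 3), I, Pow(39, Rational(1, 2))) (Function('F')(A) = Pow(Add(Mul(1, Rational(-1, 3)), -4), Rational(1, 2)) = Pow(Add(Rational(-1, 3), -4), Rational(1, 2)) = Pow(Rational(-13, 3), Rational(1, 2)) = Mul(Rational(1, 3), I, Pow(39, Rational(1, 2))))
Mul(Mul(0, 9), Function('F')(-4)) = Mul(Mul(0, 9), Mul(Rational(1, 3), I, Pow(39, Rational(1, 2)))) = Mul(0, Mul(Rational(1, 3), I, Pow(39, Rational(1, 2)))) = 0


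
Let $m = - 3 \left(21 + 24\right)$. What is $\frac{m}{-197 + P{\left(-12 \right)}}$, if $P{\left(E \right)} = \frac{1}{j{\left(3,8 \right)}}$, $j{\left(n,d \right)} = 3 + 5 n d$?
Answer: $\frac{3321}{4846} \approx 0.68531$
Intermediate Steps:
$j{\left(n,d \right)} = 3 + 5 d n$
$P{\left(E \right)} = \frac{1}{123}$ ($P{\left(E \right)} = \frac{1}{3 + 5 \cdot 8 \cdot 3} = \frac{1}{3 + 120} = \frac{1}{123}$)
$m = -135$ ($m = \left(-3\right) 45 = -135$)
$\frac{m}{-197 + P{\left(-12 \right)}} = \frac{1}{-197 + \frac{1}{123}} \left(-135\right) = \frac{1}{- \frac{24230}{123}} \left(-135\right) = \left(- \frac{123}{24230}\right) \left(-135\right) = \frac{3321}{4846}$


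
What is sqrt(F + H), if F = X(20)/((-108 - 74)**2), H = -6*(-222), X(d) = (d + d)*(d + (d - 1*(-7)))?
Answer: sqrt(11030762)/91 ≈ 36.497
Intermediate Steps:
X(d) = 2*d*(7 + 2*d) (X(d) = (2*d)*(d + (d + 7)) = (2*d)*(d + (7 + d)) = (2*d)*(7 + 2*d) = 2*d*(7 + 2*d))
H = 1332
F = 470/8281 (F = (2*20*(7 + 2*20))/((-108 - 74)**2) = (2*20*(7 + 40))/((-182)**2) = (2*20*47)/33124 = 1880*(1/33124) = 470/8281 ≈ 0.056756)
sqrt(F + H) = sqrt(470/8281 + 1332) = sqrt(11030762/8281) = sqrt(11030762)/91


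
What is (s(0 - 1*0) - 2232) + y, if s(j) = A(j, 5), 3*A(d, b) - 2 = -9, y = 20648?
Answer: 55241/3 ≈ 18414.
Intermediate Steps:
A(d, b) = -7/3 (A(d, b) = ⅔ + (⅓)*(-9) = ⅔ - 3 = -7/3)
s(j) = -7/3
(s(0 - 1*0) - 2232) + y = (-7/3 - 2232) + 20648 = -6703/3 + 20648 = 55241/3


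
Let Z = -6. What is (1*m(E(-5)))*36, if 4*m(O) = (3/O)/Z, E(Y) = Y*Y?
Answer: -9/50 ≈ -0.18000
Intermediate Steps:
E(Y) = Y²
m(O) = -1/(8*O) (m(O) = ((3/O)/(-6))/4 = ((3/O)*(-⅙))/4 = (-1/(2*O))/4 = -1/(8*O))
(1*m(E(-5)))*36 = (1*(-1/(8*((-5)²))))*36 = (1*(-⅛/25))*36 = (1*(-⅛*1/25))*36 = (1*(-1/200))*36 = -1/200*36 = -9/50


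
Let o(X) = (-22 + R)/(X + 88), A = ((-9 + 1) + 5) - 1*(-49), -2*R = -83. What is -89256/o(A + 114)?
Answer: -14756992/13 ≈ -1.1352e+6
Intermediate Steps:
R = 83/2 (R = -1/2*(-83) = 83/2 ≈ 41.500)
A = 46 (A = (-8 + 5) + 49 = -3 + 49 = 46)
o(X) = 39/(2*(88 + X)) (o(X) = (-22 + 83/2)/(X + 88) = 39/(2*(88 + X)))
-89256/o(A + 114) = -89256/(39/(2*(88 + (46 + 114)))) = -89256/(39/(2*(88 + 160))) = -89256/((39/2)/248) = -89256/((39/2)*(1/248)) = -89256/39/496 = -89256*496/39 = -14756992/13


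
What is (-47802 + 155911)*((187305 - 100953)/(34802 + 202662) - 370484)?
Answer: -1188881784193802/29683 ≈ -4.0053e+10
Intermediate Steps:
(-47802 + 155911)*((187305 - 100953)/(34802 + 202662) - 370484) = 108109*(86352/237464 - 370484) = 108109*(86352*(1/237464) - 370484) = 108109*(10794/29683 - 370484) = 108109*(-10997065778/29683) = -1188881784193802/29683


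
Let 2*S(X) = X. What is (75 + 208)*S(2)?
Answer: 283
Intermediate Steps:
S(X) = X/2
(75 + 208)*S(2) = (75 + 208)*((1/2)*2) = 283*1 = 283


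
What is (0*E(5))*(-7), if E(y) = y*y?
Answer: 0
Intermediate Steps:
E(y) = y²
(0*E(5))*(-7) = (0*5²)*(-7) = (0*25)*(-7) = 0*(-7) = 0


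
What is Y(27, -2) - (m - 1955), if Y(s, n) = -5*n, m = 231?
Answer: 1734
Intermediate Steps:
Y(27, -2) - (m - 1955) = -5*(-2) - (231 - 1955) = 10 - 1*(-1724) = 10 + 1724 = 1734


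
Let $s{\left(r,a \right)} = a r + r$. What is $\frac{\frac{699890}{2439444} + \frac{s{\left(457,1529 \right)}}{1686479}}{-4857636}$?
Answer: $- \frac{1443016713275}{9992329886738866968} \approx -1.4441 \cdot 10^{-7}$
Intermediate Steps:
$s{\left(r,a \right)} = r + a r$
$\frac{\frac{699890}{2439444} + \frac{s{\left(457,1529 \right)}}{1686479}}{-4857636} = \frac{\frac{699890}{2439444} + \frac{457 \left(1 + 1529\right)}{1686479}}{-4857636} = \left(699890 \cdot \frac{1}{2439444} + 457 \cdot 1530 \cdot \frac{1}{1686479}\right) \left(- \frac{1}{4857636}\right) = \left(\frac{349945}{1219722} + 699210 \cdot \frac{1}{1686479}\right) \left(- \frac{1}{4857636}\right) = \left(\frac{349945}{1219722} + \frac{699210}{1686479}\right) \left(- \frac{1}{4857636}\right) = \frac{1443016713275}{2057035538838} \left(- \frac{1}{4857636}\right) = - \frac{1443016713275}{9992329886738866968}$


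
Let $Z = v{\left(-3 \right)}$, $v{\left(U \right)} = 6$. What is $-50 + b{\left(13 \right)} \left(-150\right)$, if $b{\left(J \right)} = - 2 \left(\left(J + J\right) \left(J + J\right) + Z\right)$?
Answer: $204550$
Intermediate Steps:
$Z = 6$
$b{\left(J \right)} = -12 - 8 J^{2}$ ($b{\left(J \right)} = - 2 \left(\left(J + J\right) \left(J + J\right) + 6\right) = - 2 \left(2 J 2 J + 6\right) = - 2 \left(4 J^{2} + 6\right) = - 2 \left(6 + 4 J^{2}\right) = -12 - 8 J^{2}$)
$-50 + b{\left(13 \right)} \left(-150\right) = -50 + \left(-12 - 8 \cdot 13^{2}\right) \left(-150\right) = -50 + \left(-12 - 1352\right) \left(-150\right) = -50 - -204600 = -50 + 204600 = 204550$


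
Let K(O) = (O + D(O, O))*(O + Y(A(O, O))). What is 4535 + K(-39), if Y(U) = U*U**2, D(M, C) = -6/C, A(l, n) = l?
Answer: 2310365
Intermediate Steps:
Y(U) = U**3
K(O) = (O + O**3)*(O - 6/O) (K(O) = (O - 6/O)*(O + O**3) = (O + O**3)*(O - 6/O))
4535 + K(-39) = 4535 + (-6 + (-39)**4 - 5*(-39)**2) = 4535 + (-6 + 2313441 - 5*1521) = 4535 + (-6 + 2313441 - 7605) = 4535 + 2305830 = 2310365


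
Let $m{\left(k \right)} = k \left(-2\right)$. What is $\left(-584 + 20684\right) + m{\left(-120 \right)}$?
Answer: $20340$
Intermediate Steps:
$m{\left(k \right)} = - 2 k$
$\left(-584 + 20684\right) + m{\left(-120 \right)} = \left(-584 + 20684\right) - -240 = 20100 + 240 = 20340$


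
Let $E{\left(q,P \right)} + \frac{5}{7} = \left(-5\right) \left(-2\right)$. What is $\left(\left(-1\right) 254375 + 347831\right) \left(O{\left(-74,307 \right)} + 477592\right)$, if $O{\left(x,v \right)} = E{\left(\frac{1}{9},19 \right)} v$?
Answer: $\frac{314301780144}{7} \approx 4.49 \cdot 10^{10}$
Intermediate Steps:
$E{\left(q,P \right)} = \frac{65}{7}$ ($E{\left(q,P \right)} = - \frac{5}{7} - -10 = - \frac{5}{7} + 10 = \frac{65}{7}$)
$O{\left(x,v \right)} = \frac{65 v}{7}$
$\left(\left(-1\right) 254375 + 347831\right) \left(O{\left(-74,307 \right)} + 477592\right) = \left(\left(-1\right) 254375 + 347831\right) \left(\frac{65}{7} \cdot 307 + 477592\right) = \left(-254375 + 347831\right) \left(\frac{19955}{7} + 477592\right) = 93456 \cdot \frac{3363099}{7} = \frac{314301780144}{7}$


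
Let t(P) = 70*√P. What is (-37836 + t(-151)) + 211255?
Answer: 173419 + 70*I*√151 ≈ 1.7342e+5 + 860.17*I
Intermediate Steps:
(-37836 + t(-151)) + 211255 = (-37836 + 70*√(-151)) + 211255 = (-37836 + 70*(I*√151)) + 211255 = (-37836 + 70*I*√151) + 211255 = 173419 + 70*I*√151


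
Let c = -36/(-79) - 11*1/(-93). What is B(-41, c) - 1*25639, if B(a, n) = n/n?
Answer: -25638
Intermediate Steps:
c = 4217/7347 (c = -36*(-1/79) - 11*(-1/93) = 36/79 + 11/93 = 4217/7347 ≈ 0.57398)
B(a, n) = 1
B(-41, c) - 1*25639 = 1 - 1*25639 = 1 - 25639 = -25638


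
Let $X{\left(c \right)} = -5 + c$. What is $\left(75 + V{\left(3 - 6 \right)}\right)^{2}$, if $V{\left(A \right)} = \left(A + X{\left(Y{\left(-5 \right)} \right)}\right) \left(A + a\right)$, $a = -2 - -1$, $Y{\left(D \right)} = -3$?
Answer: $14161$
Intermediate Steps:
$a = -1$ ($a = -2 + 1 = -1$)
$V{\left(A \right)} = \left(-1 + A\right) \left(-8 + A\right)$ ($V{\left(A \right)} = \left(A - 8\right) \left(A - 1\right) = \left(A - 8\right) \left(-1 + A\right) = \left(-8 + A\right) \left(-1 + A\right) = \left(-1 + A\right) \left(-8 + A\right)$)
$\left(75 + V{\left(3 - 6 \right)}\right)^{2} = \left(75 + \left(8 + \left(3 - 6\right)^{2} - 9 \left(3 - 6\right)\right)\right)^{2} = \left(75 + \left(8 + \left(-3\right)^{2} - -27\right)\right)^{2} = \left(75 + \left(8 + 9 + 27\right)\right)^{2} = \left(75 + 44\right)^{2} = 119^{2} = 14161$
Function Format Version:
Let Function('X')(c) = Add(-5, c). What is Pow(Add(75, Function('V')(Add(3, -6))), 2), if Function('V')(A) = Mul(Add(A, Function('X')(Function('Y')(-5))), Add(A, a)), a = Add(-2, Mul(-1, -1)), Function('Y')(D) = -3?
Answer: 14161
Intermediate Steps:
a = -1 (a = Add(-2, 1) = -1)
Function('V')(A) = Mul(Add(-1, A), Add(-8, A)) (Function('V')(A) = Mul(Add(A, Add(-5, -3)), Add(A, -1)) = Mul(Add(A, -8), Add(-1, A)) = Mul(Add(-8, A), Add(-1, A)) = Mul(Add(-1, A), Add(-8, A)))
Pow(Add(75, Function('V')(Add(3, -6))), 2) = Pow(Add(75, Add(8, Pow(Add(3, -6), 2), Mul(-9, Add(3, -6)))), 2) = Pow(Add(75, Add(8, Pow(-3, 2), Mul(-9, -3))), 2) = Pow(Add(75, Add(8, 9, 27)), 2) = Pow(Add(75, 44), 2) = Pow(119, 2) = 14161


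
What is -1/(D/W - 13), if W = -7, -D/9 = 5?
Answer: 7/46 ≈ 0.15217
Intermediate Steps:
D = -45 (D = -9*5 = -45)
-1/(D/W - 13) = -1/(-45/(-7) - 13) = -1/(-45*(-1/7) - 13) = -1/(45/7 - 13) = -1/(-46/7) = -7/46*(-1) = 7/46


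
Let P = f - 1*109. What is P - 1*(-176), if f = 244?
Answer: 311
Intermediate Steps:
P = 135 (P = 244 - 1*109 = 244 - 109 = 135)
P - 1*(-176) = 135 - 1*(-176) = 135 + 176 = 311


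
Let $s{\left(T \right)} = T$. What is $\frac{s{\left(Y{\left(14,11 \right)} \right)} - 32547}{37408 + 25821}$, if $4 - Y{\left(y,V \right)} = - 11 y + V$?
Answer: $- \frac{32400}{63229} \approx -0.51242$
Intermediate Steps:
$Y{\left(y,V \right)} = 4 - V + 11 y$ ($Y{\left(y,V \right)} = 4 - \left(- 11 y + V\right) = 4 - \left(V - 11 y\right) = 4 - V + 11 y$)
$\frac{s{\left(Y{\left(14,11 \right)} \right)} - 32547}{37408 + 25821} = \frac{\left(4 - 11 + 11 \cdot 14\right) - 32547}{37408 + 25821} = \frac{\left(4 - 11 + 154\right) - 32547}{63229} = \left(147 - 32547\right) \frac{1}{63229} = \left(-32400\right) \frac{1}{63229} = - \frac{32400}{63229}$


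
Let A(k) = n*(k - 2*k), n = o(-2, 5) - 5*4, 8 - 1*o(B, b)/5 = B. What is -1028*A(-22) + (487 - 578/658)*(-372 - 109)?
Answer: -300148174/329 ≈ -9.1230e+5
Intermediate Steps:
o(B, b) = 40 - 5*B
n = 30 (n = (40 - 5*(-2)) - 5*4 = (40 + 10) - 20 = 50 - 20 = 30)
A(k) = -30*k (A(k) = 30*(k - 2*k) = 30*(-k) = -30*k)
-1028*A(-22) + (487 - 578/658)*(-372 - 109) = -(-30840)*(-22) + (487 - 578/658)*(-372 - 109) = -1028*660 + (487 - 578*1/658)*(-481) = -678480 + (487 - 289/329)*(-481) = -678480 + (159934/329)*(-481) = -678480 - 76928254/329 = -300148174/329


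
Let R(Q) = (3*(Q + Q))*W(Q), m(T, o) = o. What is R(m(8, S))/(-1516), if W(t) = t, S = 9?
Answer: -243/758 ≈ -0.32058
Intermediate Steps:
R(Q) = 6*Q² (R(Q) = (3*(Q + Q))*Q = (3*(2*Q))*Q = (6*Q)*Q = 6*Q²)
R(m(8, S))/(-1516) = (6*9²)/(-1516) = (6*81)*(-1/1516) = 486*(-1/1516) = -243/758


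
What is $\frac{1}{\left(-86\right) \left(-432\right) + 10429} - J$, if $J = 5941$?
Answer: $- \frac{282678720}{47581} \approx -5941.0$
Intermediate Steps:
$\frac{1}{\left(-86\right) \left(-432\right) + 10429} - J = \frac{1}{\left(-86\right) \left(-432\right) + 10429} - 5941 = \frac{1}{37152 + 10429} - 5941 = \frac{1}{47581} - 5941 = - \frac{282678720}{47581}$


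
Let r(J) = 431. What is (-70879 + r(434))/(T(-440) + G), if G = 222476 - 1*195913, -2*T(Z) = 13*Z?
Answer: -70448/29423 ≈ -2.3943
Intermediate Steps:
T(Z) = -13*Z/2
G = 26563 (G = 222476 - 195913 = 26563)
(-70879 + r(434))/(T(-440) + G) = (-70879 + 431)/(-13/2*(-440) + 26563) = -70448/(2860 + 26563) = -70448/29423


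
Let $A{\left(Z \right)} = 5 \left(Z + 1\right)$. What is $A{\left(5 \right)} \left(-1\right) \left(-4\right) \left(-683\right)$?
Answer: $-81960$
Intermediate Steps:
$A{\left(Z \right)} = 5 + 5 Z$ ($A{\left(Z \right)} = 5 \left(1 + Z\right) = 5 + 5 Z$)
$A{\left(5 \right)} \left(-1\right) \left(-4\right) \left(-683\right) = \left(5 + 5 \cdot 5\right) \left(-1\right) \left(-4\right) \left(-683\right) = \left(5 + 25\right) \left(-1\right) \left(-4\right) \left(-683\right) = 30 \left(-1\right) \left(-4\right) \left(-683\right) = \left(-30\right) \left(-4\right) \left(-683\right) = 120 \left(-683\right) = -81960$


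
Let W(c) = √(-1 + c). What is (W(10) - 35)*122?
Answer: -3904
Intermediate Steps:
(W(10) - 35)*122 = (√(-1 + 10) - 35)*122 = (√9 - 35)*122 = (3 - 35)*122 = -32*122 = -3904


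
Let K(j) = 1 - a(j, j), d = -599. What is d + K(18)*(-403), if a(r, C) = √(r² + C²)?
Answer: -1002 + 7254*√2 ≈ 9256.7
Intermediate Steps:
a(r, C) = √(C² + r²)
K(j) = 1 - √2*√(j²) (K(j) = 1 - √(j² + j²) = 1 - √(2*j²) = 1 - √2*√(j²))
d + K(18)*(-403) = -599 + (1 - √2*√(18²))*(-403) = -599 + (1 - √2*√324)*(-403) = -599 + (1 - 1*√2*18)*(-403) = -599 + (1 - 18*√2)*(-403) = -599 + (-403 + 7254*√2) = -1002 + 7254*√2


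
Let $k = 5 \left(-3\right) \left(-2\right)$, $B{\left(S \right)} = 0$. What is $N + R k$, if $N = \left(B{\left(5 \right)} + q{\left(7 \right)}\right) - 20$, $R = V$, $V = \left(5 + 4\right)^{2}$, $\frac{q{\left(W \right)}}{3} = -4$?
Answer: $2398$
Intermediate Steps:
$q{\left(W \right)} = -12$ ($q{\left(W \right)} = 3 \left(-4\right) = -12$)
$V = 81$ ($V = 9^{2} = 81$)
$R = 81$
$k = 30$ ($k = \left(-15\right) \left(-2\right) = 30$)
$N = -32$ ($N = \left(0 - 12\right) - 20 = -12 - 20 = -32$)
$N + R k = -32 + 81 \cdot 30 = -32 + 2430 = 2398$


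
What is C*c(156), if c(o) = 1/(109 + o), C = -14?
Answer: -14/265 ≈ -0.052830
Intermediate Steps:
C*c(156) = -14/(109 + 156) = -14/265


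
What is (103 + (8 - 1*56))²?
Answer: 3025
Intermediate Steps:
(103 + (8 - 1*56))² = (103 + (8 - 56))² = (103 - 48)² = 55² = 3025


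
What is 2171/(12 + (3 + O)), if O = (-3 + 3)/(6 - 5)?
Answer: 2171/15 ≈ 144.73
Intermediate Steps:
O = 0 (O = 0/1 = 0*1 = 0)
2171/(12 + (3 + O)) = 2171/(12 + (3 + 0)) = 2171/(12 + 3) = 2171/15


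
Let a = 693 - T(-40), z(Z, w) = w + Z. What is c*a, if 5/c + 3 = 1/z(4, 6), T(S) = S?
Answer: -36650/29 ≈ -1263.8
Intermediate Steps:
z(Z, w) = Z + w
a = 733 (a = 693 - 1*(-40) = 693 + 40 = 733)
c = -50/29 (c = 5/(-3 + 1/(4 + 6)) = 5/(-3 + 1/10) = 5/(-3 + ⅒) = 5/(-29/10) = 5*(-10/29) = -50/29 ≈ -1.7241)
c*a = -50/29*733 = -36650/29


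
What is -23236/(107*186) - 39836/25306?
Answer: -345206572/125910003 ≈ -2.7417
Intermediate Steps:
-23236/(107*186) - 39836/25306 = -23236/19902 - 39836*1/25306 = -23236*1/19902 - 19918/12653 = -11618/9951 - 19918/12653 = -345206572/125910003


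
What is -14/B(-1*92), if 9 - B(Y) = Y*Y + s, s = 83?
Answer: 7/4269 ≈ 0.0016397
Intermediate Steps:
B(Y) = -74 - Y² (B(Y) = 9 - (Y*Y + 83) = 9 - (Y² + 83) = 9 - (83 + Y²) = 9 + (-83 - Y²) = -74 - Y²)
-14/B(-1*92) = -14/(-74 - (-1*92)²) = -14/(-74 - 1*(-92)²) = -14/(-74 - 1*8464) = -14/(-74 - 8464) = -14/(-8538) = -14*(-1/8538) = 7/4269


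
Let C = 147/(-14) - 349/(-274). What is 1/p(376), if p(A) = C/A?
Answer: -6439/158 ≈ -40.753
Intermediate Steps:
C = -1264/137 (C = 147*(-1/14) - 349*(-1/274) = -21/2 + 349/274 = -1264/137 ≈ -9.2263)
p(A) = -1264/(137*A)
1/p(376) = 1/(-1264/137/376) = 1/(-1264/137*1/376) = 1/(-158/6439) = -6439/158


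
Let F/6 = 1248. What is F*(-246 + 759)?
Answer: 3841344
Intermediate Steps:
F = 7488 (F = 6*1248 = 7488)
F*(-246 + 759) = 7488*(-246 + 759) = 7488*513 = 3841344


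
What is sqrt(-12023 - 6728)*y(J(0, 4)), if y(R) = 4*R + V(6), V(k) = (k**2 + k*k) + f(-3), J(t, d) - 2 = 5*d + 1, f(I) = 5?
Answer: 169*I*sqrt(18751) ≈ 23142.0*I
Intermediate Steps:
J(t, d) = 3 + 5*d (J(t, d) = 2 + (5*d + 1) = 2 + (1 + 5*d) = 3 + 5*d)
V(k) = 5 + 2*k**2 (V(k) = (k**2 + k*k) + 5 = (k**2 + k**2) + 5 = 2*k**2 + 5 = 5 + 2*k**2)
y(R) = 77 + 4*R (y(R) = 4*R + (5 + 2*6**2) = 4*R + (5 + 2*36) = 4*R + (5 + 72) = 4*R + 77 = 77 + 4*R)
sqrt(-12023 - 6728)*y(J(0, 4)) = sqrt(-12023 - 6728)*(77 + 4*(3 + 5*4)) = sqrt(-18751)*(77 + 4*(3 + 20)) = (I*sqrt(18751))*(77 + 4*23) = (I*sqrt(18751))*(77 + 92) = (I*sqrt(18751))*169 = 169*I*sqrt(18751)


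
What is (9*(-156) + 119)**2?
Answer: 1651225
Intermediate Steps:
(9*(-156) + 119)**2 = (-1404 + 119)**2 = (-1285)**2 = 1651225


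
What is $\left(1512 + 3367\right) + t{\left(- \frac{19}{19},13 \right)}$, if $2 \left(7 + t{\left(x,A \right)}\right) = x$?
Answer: $\frac{9743}{2} \approx 4871.5$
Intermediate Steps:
$t{\left(x,A \right)} = -7 + \frac{x}{2}$
$\left(1512 + 3367\right) + t{\left(- \frac{19}{19},13 \right)} = \left(1512 + 3367\right) - \left(7 - \frac{\left(-19\right) \frac{1}{19}}{2}\right) = 4879 - \left(7 - \frac{\left(-19\right) \frac{1}{19}}{2}\right) = 4879 + \left(-7 + \frac{1}{2} \left(-1\right)\right) = 4879 - \frac{15}{2} = \frac{9743}{2}$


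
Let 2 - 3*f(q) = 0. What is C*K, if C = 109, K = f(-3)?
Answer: 218/3 ≈ 72.667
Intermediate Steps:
f(q) = ⅔ (f(q) = ⅔ - ⅓*0 = ⅔ + 0 = ⅔)
K = ⅔ ≈ 0.66667
C*K = 109*(⅔) = 218/3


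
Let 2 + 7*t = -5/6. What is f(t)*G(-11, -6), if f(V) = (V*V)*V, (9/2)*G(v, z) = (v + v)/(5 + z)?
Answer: -54043/166698 ≈ -0.32420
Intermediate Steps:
t = -17/42 (t = -2/7 + (-5/6)/7 = -2/7 + (-5*⅙)/7 = -2/7 + (⅐)*(-⅚) = -2/7 - 5/42 = -17/42 ≈ -0.40476)
G(v, z) = 4*v/(9*(5 + z)) (G(v, z) = 2*((v + v)/(5 + z))/9 = 2*((2*v)/(5 + z))/9 = 2*(2*v/(5 + z))/9 = 4*v/(9*(5 + z)))
f(V) = V³ (f(V) = V²*V = V³)
f(t)*G(-11, -6) = (-17/42)³*((4/9)*(-11)/(5 - 6)) = -4913*(-11)/(166698*(-1)) = -4913*(-11)*(-1)/166698 = -4913/74088*44/9 = -54043/166698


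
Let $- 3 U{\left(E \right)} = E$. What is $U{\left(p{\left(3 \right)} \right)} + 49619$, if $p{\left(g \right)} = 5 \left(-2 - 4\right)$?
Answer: $49629$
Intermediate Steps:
$p{\left(g \right)} = -30$ ($p{\left(g \right)} = 5 \left(-6\right) = -30$)
$U{\left(E \right)} = - \frac{E}{3}$
$U{\left(p{\left(3 \right)} \right)} + 49619 = \left(- \frac{1}{3}\right) \left(-30\right) + 49619 = 10 + 49619 = 49629$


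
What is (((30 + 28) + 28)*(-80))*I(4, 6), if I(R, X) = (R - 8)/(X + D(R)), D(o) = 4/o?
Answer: 27520/7 ≈ 3931.4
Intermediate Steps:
I(R, X) = (-8 + R)/(X + 4/R) (I(R, X) = (R - 8)/(X + 4/R) = (-8 + R)/(X + 4/R))
(((30 + 28) + 28)*(-80))*I(4, 6) = (((30 + 28) + 28)*(-80))*(4*(-8 + 4)/(4 + 4*6)) = ((58 + 28)*(-80))*(4*(-4)/(4 + 24)) = (86*(-80))*(4*(-4)/28) = -27520*(-4)/28 = -6880*(-4/7) = 27520/7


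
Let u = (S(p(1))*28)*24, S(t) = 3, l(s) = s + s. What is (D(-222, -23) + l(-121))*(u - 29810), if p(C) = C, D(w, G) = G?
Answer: 7365410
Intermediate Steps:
l(s) = 2*s
u = 2016 (u = (3*28)*24 = 84*24 = 2016)
(D(-222, -23) + l(-121))*(u - 29810) = (-23 + 2*(-121))*(2016 - 29810) = (-23 - 242)*(-27794) = -265*(-27794) = 7365410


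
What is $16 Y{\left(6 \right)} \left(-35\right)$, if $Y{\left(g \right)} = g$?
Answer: $-3360$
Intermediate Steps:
$16 Y{\left(6 \right)} \left(-35\right) = 16 \cdot 6 \left(-35\right) = 96 \left(-35\right) = -3360$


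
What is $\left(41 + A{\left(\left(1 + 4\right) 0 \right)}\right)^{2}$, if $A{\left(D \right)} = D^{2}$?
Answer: $1681$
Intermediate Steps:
$\left(41 + A{\left(\left(1 + 4\right) 0 \right)}\right)^{2} = \left(41 + \left(\left(1 + 4\right) 0\right)^{2}\right)^{2} = \left(41 + \left(5 \cdot 0\right)^{2}\right)^{2} = \left(41 + 0^{2}\right)^{2} = \left(41 + 0\right)^{2} = 41^{2} = 1681$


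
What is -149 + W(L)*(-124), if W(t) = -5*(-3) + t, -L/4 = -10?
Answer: -6969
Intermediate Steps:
L = 40 (L = -4*(-10) = 40)
W(t) = 15 + t
-149 + W(L)*(-124) = -149 + (15 + 40)*(-124) = -149 + 55*(-124) = -149 - 6820 = -6969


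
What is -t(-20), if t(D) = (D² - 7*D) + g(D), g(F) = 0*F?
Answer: -540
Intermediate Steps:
g(F) = 0
t(D) = D² - 7*D (t(D) = (D² - 7*D) + 0 = D² - 7*D)
-t(-20) = -(-20)*(-7 - 20) = -(-20)*(-27) = -1*540 = -540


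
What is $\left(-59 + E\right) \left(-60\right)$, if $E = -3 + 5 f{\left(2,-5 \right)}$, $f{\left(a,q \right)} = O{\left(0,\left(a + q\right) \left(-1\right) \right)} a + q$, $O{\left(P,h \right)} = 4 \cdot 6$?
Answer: $-9180$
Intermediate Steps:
$O{\left(P,h \right)} = 24$
$f{\left(a,q \right)} = q + 24 a$ ($f{\left(a,q \right)} = 24 a + q = q + 24 a$)
$E = 212$ ($E = -3 + 5 \left(-5 + 24 \cdot 2\right) = -3 + 5 \left(-5 + 48\right) = -3 + 5 \cdot 43 = -3 + 215 = 212$)
$\left(-59 + E\right) \left(-60\right) = \left(-59 + 212\right) \left(-60\right) = 153 \left(-60\right) = -9180$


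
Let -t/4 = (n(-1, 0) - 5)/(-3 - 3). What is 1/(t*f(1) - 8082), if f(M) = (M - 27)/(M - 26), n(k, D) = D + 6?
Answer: -75/606098 ≈ -0.00012374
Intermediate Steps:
n(k, D) = 6 + D
t = ⅔ (t = -4*((6 + 0) - 5)/(-3 - 3) = -4*(6 - 5)/(-6) = -4*(-1)/6 = -4*(-⅙) = ⅔ ≈ 0.66667)
f(M) = (-27 + M)/(-26 + M)
1/(t*f(1) - 8082) = 1/(2*((-27 + 1)/(-26 + 1))/3 - 8082) = 1/(2*(-26/(-25))/3 - 8082) = 1/(2*(-1/25*(-26))/3 - 8082) = 1/((⅔)*(26/25) - 8082) = 1/(52/75 - 8082) = 1/(-606098/75) = -75/606098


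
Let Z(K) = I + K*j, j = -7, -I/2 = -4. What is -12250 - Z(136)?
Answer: -11306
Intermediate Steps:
I = 8 (I = -2*(-4) = 8)
Z(K) = 8 - 7*K (Z(K) = 8 + K*(-7) = 8 - 7*K)
-12250 - Z(136) = -12250 - (8 - 7*136) = -12250 - (8 - 952) = -12250 - 1*(-944) = -12250 + 944 = -11306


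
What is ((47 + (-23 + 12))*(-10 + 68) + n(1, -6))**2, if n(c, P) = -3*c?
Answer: 4347225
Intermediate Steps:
((47 + (-23 + 12))*(-10 + 68) + n(1, -6))**2 = ((47 + (-23 + 12))*(-10 + 68) - 3*1)**2 = ((47 - 11)*58 - 3)**2 = (36*58 - 3)**2 = (2088 - 3)**2 = 2085**2 = 4347225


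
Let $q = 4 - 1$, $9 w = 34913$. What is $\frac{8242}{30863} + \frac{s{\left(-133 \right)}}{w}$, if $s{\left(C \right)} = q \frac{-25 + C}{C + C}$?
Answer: $\frac{5476710371}{20472878461} \approx 0.26751$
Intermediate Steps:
$w = \frac{34913}{9}$ ($w = \frac{1}{9} \cdot 34913 = \frac{34913}{9} \approx 3879.2$)
$q = 3$ ($q = 4 - 1 = 3$)
$s{\left(C \right)} = \frac{3 \left(-25 + C\right)}{2 C}$ ($s{\left(C \right)} = 3 \frac{-25 + C}{C + C} = 3 \frac{-25 + C}{2 C} = \frac{3 \left(-25 + C\right)}{2 C}$)
$\frac{8242}{30863} + \frac{s{\left(-133 \right)}}{w} = \frac{8242}{30863} + \frac{\frac{3}{2} \frac{1}{-133} \left(-25 - 133\right)}{\frac{34913}{9}} = 8242 \cdot \frac{1}{30863} + \frac{3}{2} \left(- \frac{1}{133}\right) \left(-158\right) \frac{9}{34913} = \frac{8242}{30863} + \frac{237}{133} \cdot \frac{9}{34913} = \frac{8242}{30863} + \frac{2133}{4643429} = \frac{5476710371}{20472878461}$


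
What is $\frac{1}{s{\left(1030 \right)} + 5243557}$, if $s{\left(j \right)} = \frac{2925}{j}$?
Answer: $\frac{206}{1080173327} \approx 1.9071 \cdot 10^{-7}$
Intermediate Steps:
$\frac{1}{s{\left(1030 \right)} + 5243557} = \frac{1}{\frac{2925}{1030} + 5243557} = \frac{1}{2925 \cdot \frac{1}{1030} + 5243557} = \frac{1}{\frac{585}{206} + 5243557} = \frac{1}{\frac{1080173327}{206}} = \frac{206}{1080173327}$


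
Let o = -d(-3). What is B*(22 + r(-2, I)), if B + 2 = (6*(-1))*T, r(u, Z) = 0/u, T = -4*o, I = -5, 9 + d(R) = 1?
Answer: 4180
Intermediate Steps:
d(R) = -8 (d(R) = -9 + 1 = -8)
o = 8 (o = -1*(-8) = 8)
T = -32 (T = -4*8 = -32)
r(u, Z) = 0
B = 190 (B = -2 + (6*(-1))*(-32) = -2 - 6*(-32) = -2 + 192 = 190)
B*(22 + r(-2, I)) = 190*(22 + 0) = 190*22 = 4180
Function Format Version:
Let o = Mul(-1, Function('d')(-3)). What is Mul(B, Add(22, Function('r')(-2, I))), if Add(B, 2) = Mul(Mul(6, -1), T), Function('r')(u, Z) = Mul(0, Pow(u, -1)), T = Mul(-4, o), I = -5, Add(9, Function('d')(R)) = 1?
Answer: 4180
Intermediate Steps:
Function('d')(R) = -8 (Function('d')(R) = Add(-9, 1) = -8)
o = 8 (o = Mul(-1, -8) = 8)
T = -32 (T = Mul(-4, 8) = -32)
Function('r')(u, Z) = 0
B = 190 (B = Add(-2, Mul(Mul(6, -1), -32)) = Add(-2, Mul(-6, -32)) = Add(-2, 192) = 190)
Mul(B, Add(22, Function('r')(-2, I))) = Mul(190, Add(22, 0)) = Mul(190, 22) = 4180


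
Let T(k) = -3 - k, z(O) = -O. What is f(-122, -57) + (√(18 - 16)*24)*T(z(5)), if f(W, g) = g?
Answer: -57 + 48*√2 ≈ 10.882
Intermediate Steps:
f(-122, -57) + (√(18 - 16)*24)*T(z(5)) = -57 + (√(18 - 16)*24)*(-3 - (-1)*5) = -57 + (√2*24)*(-3 - 1*(-5)) = -57 + (24*√2)*(-3 + 5) = -57 + (24*√2)*2 = -57 + 48*√2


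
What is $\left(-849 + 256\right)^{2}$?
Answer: $351649$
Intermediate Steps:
$\left(-849 + 256\right)^{2} = \left(-593\right)^{2} = 351649$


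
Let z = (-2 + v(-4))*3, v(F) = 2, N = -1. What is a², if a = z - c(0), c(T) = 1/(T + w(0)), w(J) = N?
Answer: 1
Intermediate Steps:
w(J) = -1
c(T) = 1/(-1 + T) (c(T) = 1/(T - 1) = 1/(-1 + T))
z = 0 (z = (-2 + 2)*3 = 0*3 = 0)
a = 1 (a = 0 - 1/(-1 + 0) = 0 - 1/(-1) = 0 - 1*(-1) = 0 + 1 = 1)
a² = 1² = 1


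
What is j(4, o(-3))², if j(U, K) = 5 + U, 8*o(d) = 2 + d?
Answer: 81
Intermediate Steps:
o(d) = ¼ + d/8 (o(d) = (2 + d)/8 = ¼ + d/8)
j(4, o(-3))² = (5 + 4)² = 9² = 81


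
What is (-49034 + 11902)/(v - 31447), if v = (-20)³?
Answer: 37132/39447 ≈ 0.94131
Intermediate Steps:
v = -8000
(-49034 + 11902)/(v - 31447) = (-49034 + 11902)/(-8000 - 31447) = -37132/(-39447) = -37132*(-1/39447) = 37132/39447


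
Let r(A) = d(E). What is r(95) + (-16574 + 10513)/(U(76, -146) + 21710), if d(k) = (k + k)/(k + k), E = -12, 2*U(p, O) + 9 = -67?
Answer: 15611/21672 ≈ 0.72033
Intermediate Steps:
U(p, O) = -38 (U(p, O) = -9/2 + (½)*(-67) = -9/2 - 67/2 = -38)
d(k) = 1 (d(k) = (2*k)/((2*k)) = (2*k)*(1/(2*k)) = 1)
r(A) = 1
r(95) + (-16574 + 10513)/(U(76, -146) + 21710) = 1 + (-16574 + 10513)/(-38 + 21710) = 1 - 6061/21672 = 15611/21672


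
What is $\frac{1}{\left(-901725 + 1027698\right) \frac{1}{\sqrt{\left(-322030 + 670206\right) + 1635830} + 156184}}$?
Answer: $\frac{156184}{125973} + \frac{\sqrt{1984006}}{125973} \approx 1.251$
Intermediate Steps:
$\frac{1}{\left(-901725 + 1027698\right) \frac{1}{\sqrt{\left(-322030 + 670206\right) + 1635830} + 156184}} = \frac{1}{125973 \frac{1}{\sqrt{348176 + 1635830} + 156184}} = \frac{1}{125973 \frac{1}{\sqrt{1984006} + 156184}} = \frac{1}{125973 \frac{1}{156184 + \sqrt{1984006}}} = \frac{156184}{125973} + \frac{\sqrt{1984006}}{125973}$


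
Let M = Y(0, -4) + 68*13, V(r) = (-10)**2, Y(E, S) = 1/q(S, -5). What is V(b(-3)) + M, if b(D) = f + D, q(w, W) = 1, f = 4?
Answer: 985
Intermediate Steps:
Y(E, S) = 1 (Y(E, S) = 1/1 = 1)
b(D) = 4 + D
V(r) = 100
M = 885 (M = 1 + 68*13 = 1 + 884 = 885)
V(b(-3)) + M = 100 + 885 = 985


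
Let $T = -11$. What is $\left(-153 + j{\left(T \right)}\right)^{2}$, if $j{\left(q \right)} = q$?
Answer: $26896$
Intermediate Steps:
$\left(-153 + j{\left(T \right)}\right)^{2} = \left(-153 - 11\right)^{2} = \left(-164\right)^{2} = 26896$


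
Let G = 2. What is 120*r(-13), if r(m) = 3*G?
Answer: 720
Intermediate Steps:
r(m) = 6 (r(m) = 3*2 = 6)
120*r(-13) = 120*6 = 720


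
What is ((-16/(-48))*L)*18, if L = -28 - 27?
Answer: -330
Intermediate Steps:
L = -55
((-16/(-48))*L)*18 = (-16/(-48)*(-55))*18 = (-16*(-1/48)*(-55))*18 = ((⅓)*(-55))*18 = -55/3*18 = -330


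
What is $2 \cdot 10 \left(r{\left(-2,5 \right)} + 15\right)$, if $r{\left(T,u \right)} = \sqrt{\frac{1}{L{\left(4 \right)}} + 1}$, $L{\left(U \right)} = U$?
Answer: $300 + 10 \sqrt{5} \approx 322.36$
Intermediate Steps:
$r{\left(T,u \right)} = \frac{\sqrt{5}}{2}$ ($r{\left(T,u \right)} = \sqrt{\frac{1}{4} + 1} = \sqrt{\frac{5}{4}} = \frac{\sqrt{5}}{2}$)
$2 \cdot 10 \left(r{\left(-2,5 \right)} + 15\right) = 2 \cdot 10 \left(\frac{\sqrt{5}}{2} + 15\right) = 20 \left(15 + \frac{\sqrt{5}}{2}\right) = 300 + 10 \sqrt{5}$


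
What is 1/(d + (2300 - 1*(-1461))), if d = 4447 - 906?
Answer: 1/7302 ≈ 0.00013695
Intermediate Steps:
d = 3541
1/(d + (2300 - 1*(-1461))) = 1/(3541 + (2300 - 1*(-1461))) = 1/(3541 + (2300 + 1461)) = 1/(3541 + 3761) = 1/7302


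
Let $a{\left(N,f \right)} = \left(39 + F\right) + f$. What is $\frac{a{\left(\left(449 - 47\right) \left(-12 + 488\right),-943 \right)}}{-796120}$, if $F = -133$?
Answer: $\frac{1037}{796120} \approx 0.0013026$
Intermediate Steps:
$a{\left(N,f \right)} = -94 + f$ ($a{\left(N,f \right)} = \left(39 - 133\right) + f = -94 + f$)
$\frac{a{\left(\left(449 - 47\right) \left(-12 + 488\right),-943 \right)}}{-796120} = \frac{-94 - 943}{-796120} = \left(-1037\right) \left(- \frac{1}{796120}\right) = \frac{1037}{796120}$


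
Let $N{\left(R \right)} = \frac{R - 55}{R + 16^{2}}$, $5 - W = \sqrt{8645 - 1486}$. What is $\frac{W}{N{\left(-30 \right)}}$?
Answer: $- \frac{226}{17} + \frac{226 \sqrt{7159}}{85} \approx 211.67$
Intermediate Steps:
$W = 5 - \sqrt{7159}$ ($W = 5 - \sqrt{8645 - 1486} = 5 - \sqrt{7159} \approx -79.611$)
$N{\left(R \right)} = \frac{-55 + R}{256 + R}$ ($N{\left(R \right)} = \frac{-55 + R}{R + 256} = \frac{-55 + R}{256 + R}$)
$\frac{W}{N{\left(-30 \right)}} = \frac{5 - \sqrt{7159}}{\frac{1}{256 - 30} \left(-55 - 30\right)} = \frac{5 - \sqrt{7159}}{\frac{1}{226} \left(-85\right)} = \frac{5 - \sqrt{7159}}{- \frac{85}{226}} = \left(5 - \sqrt{7159}\right) \left(- \frac{226}{85}\right) = - \frac{226}{17} + \frac{226 \sqrt{7159}}{85}$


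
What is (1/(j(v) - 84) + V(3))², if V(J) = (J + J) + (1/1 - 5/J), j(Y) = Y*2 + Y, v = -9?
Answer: 38809/1369 ≈ 28.348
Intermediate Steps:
j(Y) = 3*Y (j(Y) = 2*Y + Y = 3*Y)
V(J) = 1 - 5/J + 2*J (V(J) = 2*J + (1*1 - 5/J) = 2*J + (1 - 5/J) = 1 - 5/J + 2*J)
(1/(j(v) - 84) + V(3))² = (1/(3*(-9) - 84) + (1 - 5/3 + 2*3))² = (1/(-27 - 84) + (1 - 5*⅓ + 6))² = (1/(-111) + (1 - 5/3 + 6))² = (-1/111 + 16/3)² = (197/37)² = 38809/1369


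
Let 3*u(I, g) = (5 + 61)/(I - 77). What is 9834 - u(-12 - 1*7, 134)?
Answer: 472043/48 ≈ 9834.2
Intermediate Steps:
u(I, g) = 22/(-77 + I) (u(I, g) = ((5 + 61)/(I - 77))/3 = (66/(-77 + I))/3 = 22/(-77 + I))
9834 - u(-12 - 1*7, 134) = 9834 - 22/(-77 + (-12 - 1*7)) = 9834 - 22/(-77 + (-12 - 7)) = 9834 - 22/(-77 - 19) = 9834 - 22/(-96) = 9834 - 22*(-1)/96 = 9834 - 1*(-11/48) = 9834 + 11/48 = 472043/48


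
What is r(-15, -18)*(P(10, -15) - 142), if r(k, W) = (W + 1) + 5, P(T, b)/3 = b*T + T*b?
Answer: 12504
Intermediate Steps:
P(T, b) = 6*T*b (P(T, b) = 3*(b*T + T*b) = 3*(T*b + T*b) = 3*(2*T*b) = 6*T*b)
r(k, W) = 6 + W (r(k, W) = (1 + W) + 5 = 6 + W)
r(-15, -18)*(P(10, -15) - 142) = (6 - 18)*(6*10*(-15) - 142) = -12*(-900 - 142) = -12*(-1042) = 12504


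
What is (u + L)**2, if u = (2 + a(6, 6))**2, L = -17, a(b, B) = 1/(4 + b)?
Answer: 1585081/10000 ≈ 158.51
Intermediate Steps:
u = 441/100 (u = (2 + 1/(4 + 6))**2 = (2 + 1/10)**2 = (21/10)**2 = 441/100 ≈ 4.4100)
(u + L)**2 = (441/100 - 17)**2 = (-1259/100)**2 = 1585081/10000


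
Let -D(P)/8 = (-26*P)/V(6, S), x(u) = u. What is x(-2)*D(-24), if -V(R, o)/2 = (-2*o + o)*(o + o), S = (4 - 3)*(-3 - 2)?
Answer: 2496/25 ≈ 99.840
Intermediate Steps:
S = -5 (S = 1*(-5) = -5)
V(R, o) = 4*o² (V(R, o) = -2*(-2*o + o)*(o + o) = -2*(-o)*2*o = -(-4)*o² = 4*o²)
D(P) = 52*P/25 (D(P) = -8*(-26*P)/(4*(-5)²) = -8*(-26*P)/(4*25) = -8*(-26*P)/100 = -(-52)*P/25 = 52*P/25)
x(-2)*D(-24) = -104*(-24)/25 = -2*(-1248/25) = 2496/25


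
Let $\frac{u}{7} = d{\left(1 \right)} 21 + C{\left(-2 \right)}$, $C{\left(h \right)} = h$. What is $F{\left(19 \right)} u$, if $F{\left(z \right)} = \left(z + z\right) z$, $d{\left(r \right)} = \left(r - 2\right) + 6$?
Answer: $520562$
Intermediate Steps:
$d{\left(r \right)} = 4 + r$ ($d{\left(r \right)} = \left(-2 + r\right) + 6 = 4 + r$)
$u = 721$ ($u = 7 \left(\left(4 + 1\right) 21 - 2\right) = 7 \left(5 \cdot 21 - 2\right) = 7 \left(105 - 2\right) = 7 \cdot 103 = 721$)
$F{\left(z \right)} = 2 z^{2}$ ($F{\left(z \right)} = 2 z z = 2 z^{2}$)
$F{\left(19 \right)} u = 2 \cdot 19^{2} \cdot 721 = 2 \cdot 361 \cdot 721 = 722 \cdot 721 = 520562$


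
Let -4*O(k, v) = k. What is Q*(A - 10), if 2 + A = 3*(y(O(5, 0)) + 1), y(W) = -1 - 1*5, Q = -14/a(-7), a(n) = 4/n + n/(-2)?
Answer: 5292/41 ≈ 129.07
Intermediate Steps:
O(k, v) = -k/4
a(n) = 4/n - n/2 (a(n) = 4/n + n*(-1/2) = 4/n - n/2)
Q = -196/41 (Q = -14/(4/(-7) - 1/2*(-7)) = -14/(4*(-1/7) + 7/2) = -14/(-4/7 + 7/2) = -14/41/14 = -14*14/41 = -196/41 ≈ -4.7805)
y(W) = -6 (y(W) = -1 - 5 = -6)
A = -17 (A = -2 + 3*(-6 + 1) = -2 + 3*(-5) = -2 - 15 = -17)
Q*(A - 10) = -196*(-17 - 10)/41 = -196/41*(-27) = 5292/41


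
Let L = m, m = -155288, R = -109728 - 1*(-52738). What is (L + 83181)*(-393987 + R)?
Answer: 32518598539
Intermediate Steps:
R = -56990 (R = -109728 + 52738 = -56990)
L = -155288
(L + 83181)*(-393987 + R) = (-155288 + 83181)*(-393987 - 56990) = -72107*(-450977) = 32518598539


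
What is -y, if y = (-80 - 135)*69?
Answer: 14835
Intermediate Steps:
y = -14835 (y = -215*69 = -14835)
-y = -1*(-14835) = 14835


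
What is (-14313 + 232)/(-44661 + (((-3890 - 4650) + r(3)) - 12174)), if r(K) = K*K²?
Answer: 14081/65348 ≈ 0.21548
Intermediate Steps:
r(K) = K³
(-14313 + 232)/(-44661 + (((-3890 - 4650) + r(3)) - 12174)) = (-14313 + 232)/(-44661 + (((-3890 - 4650) + 3³) - 12174)) = -14081/(-44661 + ((-8540 + 27) - 12174)) = -14081/(-44661 + (-8513 - 12174)) = -14081/(-44661 - 20687) = -14081/(-65348) = -14081*(-1/65348) = 14081/65348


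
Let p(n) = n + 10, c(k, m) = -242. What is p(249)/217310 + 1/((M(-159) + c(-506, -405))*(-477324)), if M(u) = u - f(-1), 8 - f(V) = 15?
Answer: 24354611107/20434273852680 ≈ 0.0011919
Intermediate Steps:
f(V) = -7 (f(V) = 8 - 1*15 = 8 - 15 = -7)
p(n) = 10 + n
M(u) = 7 + u (M(u) = u - 1*(-7) = u + 7 = 7 + u)
p(249)/217310 + 1/((M(-159) + c(-506, -405))*(-477324)) = (10 + 249)/217310 + 1/(((7 - 159) - 242)*(-477324)) = 259*(1/217310) - 1/477324/(-152 - 242) = 259/217310 - 1/477324/(-394) = 259/217310 - 1/394*(-1/477324) = 259/217310 + 1/188065656 = 24354611107/20434273852680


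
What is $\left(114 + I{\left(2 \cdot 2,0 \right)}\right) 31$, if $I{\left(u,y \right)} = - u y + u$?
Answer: $3658$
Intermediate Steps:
$I{\left(u,y \right)} = u - u y$ ($I{\left(u,y \right)} = - u y + u = u - u y$)
$\left(114 + I{\left(2 \cdot 2,0 \right)}\right) 31 = \left(114 + 2 \cdot 2 \left(1 - 0\right)\right) 31 = \left(114 + 4 \left(1 + 0\right)\right) 31 = \left(114 + 4 \cdot 1\right) 31 = \left(114 + 4\right) 31 = 118 \cdot 31 = 3658$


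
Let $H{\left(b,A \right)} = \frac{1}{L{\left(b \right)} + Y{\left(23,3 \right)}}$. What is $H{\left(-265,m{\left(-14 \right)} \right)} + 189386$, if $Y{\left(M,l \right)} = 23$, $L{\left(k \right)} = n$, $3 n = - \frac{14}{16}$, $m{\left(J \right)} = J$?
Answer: $\frac{103215394}{545} \approx 1.8939 \cdot 10^{5}$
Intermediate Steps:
$n = - \frac{7}{24}$ ($n = \frac{\left(-14\right) \frac{1}{16}}{3} = \frac{1}{3} \left(- \frac{7}{8}\right) = - \frac{7}{24} \approx -0.29167$)
$L{\left(k \right)} = - \frac{7}{24}$
$H{\left(b,A \right)} = \frac{24}{545}$ ($H{\left(b,A \right)} = \frac{1}{- \frac{7}{24} + 23} = \frac{1}{\frac{545}{24}} = \frac{24}{545}$)
$H{\left(-265,m{\left(-14 \right)} \right)} + 189386 = \frac{24}{545} + 189386 = \frac{103215394}{545}$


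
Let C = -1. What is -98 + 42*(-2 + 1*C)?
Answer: -224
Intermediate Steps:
-98 + 42*(-2 + 1*C) = -98 + 42*(-2 + 1*(-1)) = -98 + 42*(-2 - 1) = -98 + 42*(-3) = -98 - 126 = -224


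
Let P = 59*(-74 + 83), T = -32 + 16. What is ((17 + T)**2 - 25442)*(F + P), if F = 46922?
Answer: -1207251773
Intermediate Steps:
T = -16
P = 531 (P = 59*9 = 531)
((17 + T)**2 - 25442)*(F + P) = ((17 - 16)**2 - 25442)*(46922 + 531) = (1**2 - 25442)*47453 = (1 - 25442)*47453 = -25441*47453 = -1207251773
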